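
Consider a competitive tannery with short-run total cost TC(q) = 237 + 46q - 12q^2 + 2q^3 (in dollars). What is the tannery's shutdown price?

$28 per unit

The shutdown price is the minimum of AVC. VC = 46q - 12q^2 + 2q^3, so AVC = 46 - 12q + 2q^2.
dAVC/dq = -12 + 4q = 0 gives q = 3. min AVC = 46 - 12·3 + 2·3^2 = 28.
The firm shuts down for any P below $28.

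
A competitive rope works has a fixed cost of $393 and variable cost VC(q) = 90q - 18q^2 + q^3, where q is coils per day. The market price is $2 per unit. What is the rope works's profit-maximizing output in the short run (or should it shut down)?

Shut down

Variable cost is VC = 90q - 18q^2 + q^3, so AVC = VC/q = 90 - 18q + q^2 and MC = dTC/dq = 90 - 36q + 3q^2.
The AVC parabola has its vertex at q = 18/2 = 9, where AVC = 90 - 18·9 + 9^2 = $9.
With P < min AVC ($2 < $9), every unit sold adds to the loss.
Best response: produce nothing and absorb the $393 fixed cost.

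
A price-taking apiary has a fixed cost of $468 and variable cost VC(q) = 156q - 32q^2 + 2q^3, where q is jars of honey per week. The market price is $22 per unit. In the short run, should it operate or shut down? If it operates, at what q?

Shut down

Strip out fixed cost: VC = 156q - 32q^2 + 2q^3. Then AVC = 156 - 32q + 2q^2 and MC = 156 - 64q + 6q^2.
The AVC parabola has its vertex at q = 32/4 = 8, where AVC = 156 - 32·8 + 2·8^2 = $28.
P = $22 lies below min AVC = $28; no output level covers variable cost.
Shutting down limits the loss to fixed cost, $468.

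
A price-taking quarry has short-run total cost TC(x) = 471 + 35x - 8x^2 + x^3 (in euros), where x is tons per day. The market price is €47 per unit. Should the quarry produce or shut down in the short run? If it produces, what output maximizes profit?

Produce at x = 6

Variable cost is VC = 35x - 8x^2 + x^3, so AVC = VC/x = 35 - 8x + x^2 and MC = dTC/dx = 35 - 16x + 3x^2.
AVC is minimized where dAVC/dx = -8 + 2x = 0, at x = 4; min AVC = 35 - 8·4 + 4^2 = €19.
Because €47 ≥ €19, revenue can cover variable cost; the firm operates.
Solving P = MC: -12 - 16x + 3x^2 = 0 ⇒ x = -2/3 or 6. On the upward-sloping branch, x* = 6.
Check: AVC at x = 6 is €23 ≤ P, so revenue covers variable cost.
Profit = P·x − TC = 47·6 − 609 = -€327, a loss, but smaller than the €471 fixed cost the firm would lose by shutting down.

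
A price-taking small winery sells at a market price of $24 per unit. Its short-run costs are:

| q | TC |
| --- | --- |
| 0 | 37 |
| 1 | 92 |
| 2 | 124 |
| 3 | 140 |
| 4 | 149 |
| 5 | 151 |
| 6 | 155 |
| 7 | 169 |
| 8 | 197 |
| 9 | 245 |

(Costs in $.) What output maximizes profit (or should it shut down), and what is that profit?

q = 7; profit = -$1

Compute π = P·q − TC at each output: q=0: -37; q=1: -68; q=2: -76; q=3: -68; q=4: -53; q=5: -31; q=6: -11; q=7: -1; q=8: -5; q=9: -29.
Profit is maximized at q = 7. AVC there is 132/7 = $18.86 ≤ P, so producing beats shutting down (which would give -$37).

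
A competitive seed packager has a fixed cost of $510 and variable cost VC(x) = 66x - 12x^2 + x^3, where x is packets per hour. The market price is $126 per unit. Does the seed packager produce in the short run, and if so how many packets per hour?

Produce at x = 10

Variable cost is VC = 66x - 12x^2 + x^3, so AVC = VC/x = 66 - 12x + x^2 and MC = dTC/dx = 66 - 24x + 3x^2.
AVC hits its minimum where MC = AVC, at x = 6, giving min AVC = 66 - 12·6 + 6^2 = $30.
P = $126 exceeds min AVC = $30, so the firm stays open.
Set P = MC: 126 = 66 - 24x + 3x^2 → -60 - 24x + 3x^2 = 0. The roots are x = -2 and x = 10; the profit-maximizing output is on the rising part of MC, so x* = 10.
Check: AVC at x = 10 is $46 ≤ P, so revenue covers variable cost.
Profit = P·x − TC = 126·10 − 970 = $290.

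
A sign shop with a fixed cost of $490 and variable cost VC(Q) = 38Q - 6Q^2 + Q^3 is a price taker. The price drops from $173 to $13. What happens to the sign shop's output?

Output falls from 9 to 0 (the firm shuts down)

MC = 38 - 12Q + 3Q^2; the shutdown threshold is min AVC = $29 (at Q = 3).
With P = $173 above the shutdown price, P = MC gives Q = 9.
At P = $13 < min AVC = $29, price no longer covers variable cost at any output, so the firm shuts down: Q = 0.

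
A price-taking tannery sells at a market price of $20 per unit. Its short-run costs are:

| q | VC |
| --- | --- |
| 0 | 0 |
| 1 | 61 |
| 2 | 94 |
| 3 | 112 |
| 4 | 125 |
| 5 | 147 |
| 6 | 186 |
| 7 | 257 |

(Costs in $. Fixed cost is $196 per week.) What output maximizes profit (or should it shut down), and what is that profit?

Profit at each row (π = 20q − TC): q=0: -196; q=1: -237; q=2: -250; q=3: -248; q=4: -241; q=5: -243; q=6: -262; q=7: -313.
Profit is highest at q = 0. Equivalently, the lowest AVC in the table is 147/5 ≈ $29.40 at q = 5, and P = $20 falls below it — price never covers variable cost, so the firm shuts down and loses only its fixed cost.

q = 0 (shut down); profit = -$196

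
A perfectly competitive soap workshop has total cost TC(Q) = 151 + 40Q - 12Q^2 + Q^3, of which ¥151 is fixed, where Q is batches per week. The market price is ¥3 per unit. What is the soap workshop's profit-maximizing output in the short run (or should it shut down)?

Variable cost is VC = 40Q - 12Q^2 + Q^3, so AVC = VC/Q = 40 - 12Q + Q^2 and MC = dTC/dQ = 40 - 24Q + 3Q^2.
AVC is minimized where dAVC/dQ = -12 + 2Q = 0, at Q = 6; min AVC = 40 - 12·6 + 6^2 = ¥4.
Since P = ¥3 < min AVC = ¥4, price fails to cover variable cost at any output.
Best response: produce nothing and absorb the ¥151 fixed cost.

Shut down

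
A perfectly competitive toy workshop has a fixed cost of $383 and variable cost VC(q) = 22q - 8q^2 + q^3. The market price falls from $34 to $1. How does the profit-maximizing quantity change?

Output falls from 6 to 0 (the firm shuts down)

MC = 22 - 16q + 3q^2; the shutdown threshold is min AVC = $6 (at q = 4).
With P = $34 above the shutdown price, P = MC gives q = 6.
At P = $1 < min AVC = $6, price no longer covers variable cost at any output, so the firm shuts down: q = 0.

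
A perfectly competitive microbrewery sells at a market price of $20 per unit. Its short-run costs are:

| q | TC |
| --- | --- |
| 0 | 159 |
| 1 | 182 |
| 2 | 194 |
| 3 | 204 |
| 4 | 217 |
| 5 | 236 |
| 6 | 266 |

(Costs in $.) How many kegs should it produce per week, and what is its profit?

q = 5; profit = -$136

Compute π = P·q − TC at each output: q=0: -159; q=1: -162; q=2: -154; q=3: -144; q=4: -137; q=5: -136; q=6: -146.
Profit is maximized at q = 5. AVC there is 77/5 = $15.40 ≤ P, so producing beats shutting down (which would give -$159).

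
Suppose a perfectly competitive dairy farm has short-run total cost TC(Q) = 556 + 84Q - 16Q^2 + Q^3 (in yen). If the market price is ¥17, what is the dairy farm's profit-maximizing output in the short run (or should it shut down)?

Variable cost is VC = 84Q - 16Q^2 + Q^3, so AVC = VC/Q = 84 - 16Q + Q^2 and MC = dTC/dQ = 84 - 32Q + 3Q^2.
AVC hits its minimum where MC = AVC, at Q = 8, giving min AVC = 84 - 16·8 + 8^2 = ¥20.
Since P = ¥17 < min AVC = ¥20, price fails to cover variable cost at any output.
Shutting down limits the loss to fixed cost, ¥556.

Shut down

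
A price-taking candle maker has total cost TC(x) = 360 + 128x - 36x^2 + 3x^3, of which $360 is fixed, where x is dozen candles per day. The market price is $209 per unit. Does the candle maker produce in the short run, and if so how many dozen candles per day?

Produce at x = 9

Variable cost is VC = 128x - 36x^2 + 3x^3, so AVC = VC/x = 128 - 36x + 3x^2 and MC = dTC/dx = 128 - 72x + 9x^2.
AVC is minimized where dAVC/dx = -36 + 6x = 0, at x = 6; min AVC = 128 - 36·6 + 3·6^2 = $20.
Since P = $209 ≥ min AVC = $20, price covers variable cost and the firm should produce.
Solving P = MC: -81 - 72x + 9x^2 = 0 ⇒ x = -1 or 9. On the upward-sloping branch, x* = 9.
Check: AVC at x = 9 is $47 ≤ P, so revenue covers variable cost.
Profit = P·x − TC = 209·9 − 783 = $1098.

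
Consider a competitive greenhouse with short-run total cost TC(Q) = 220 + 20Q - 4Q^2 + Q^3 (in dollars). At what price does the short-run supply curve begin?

$16 per unit

The firm shuts down when price falls below the minimum of average variable cost. AVC = VC/Q = 20 - 4Q + Q^2.
dAVC/dQ = -4 + 2Q = 0 gives Q = 2. min AVC = 20 - 4·2 + 2^2 = 16.
The firm shuts down for any P below $16.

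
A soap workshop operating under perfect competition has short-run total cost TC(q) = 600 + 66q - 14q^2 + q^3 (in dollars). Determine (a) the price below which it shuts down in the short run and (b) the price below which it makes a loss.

Shutdown price = min AVC. AVC = 66 - 14q + q^2, with vertex at q = 7 and minimum $17.
ATC = 600/q + 66 - 14q + q^2. Setting dATC/dq = −600/q^2 − 14 + 2q = 0 gives q = 10 (since 2·10^3 − 14·10^2 = 600).
min ATC = 600/10 + 66 − 14·10 + 10^2 = $86. That is the break-even price.
For $17 ≤ P < $86 the firm produces at a loss; below $17 it shuts down.

Shutdown price = $17; break-even price = $86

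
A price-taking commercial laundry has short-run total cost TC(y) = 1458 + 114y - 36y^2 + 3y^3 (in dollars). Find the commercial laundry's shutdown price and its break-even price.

Shutdown price = $6; break-even price = $195

AVC = 114 - 36y + 3y^2; minimized at y = 6, giving min AVC = $6. That is the shutdown price.
ATC = 1458/y + 114 - 36y + 3y^2. Setting dATC/dy = −1458/y^2 − 36 + 6y = 0 gives y = 9 (since 6·9^3 − 36·9^2 = 1458).
min ATC = 1458/9 + 114 − 36·9 + 3·9^2 = $195. That is the break-even price.
Between these two prices the firm operates at a loss; above $195 it earns a profit.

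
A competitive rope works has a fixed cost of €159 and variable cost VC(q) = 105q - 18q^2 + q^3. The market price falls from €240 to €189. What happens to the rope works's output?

Output falls from 15 to 14

MC = 105 - 36q + 3q^2; the shutdown threshold is min AVC = €24 (at q = 9).
With P = €240 above the shutdown price, P = MC gives q = 15.
At P = €189 ≥ min AVC, set P = MC: q = 14. The firm stays open but cuts output.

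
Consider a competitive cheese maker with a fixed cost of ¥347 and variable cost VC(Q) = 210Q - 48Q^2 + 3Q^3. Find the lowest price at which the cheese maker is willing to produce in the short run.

Short-run supply begins at min AVC. From VC = 210Q - 48Q^2 + 3Q^3, AVC = 210 - 48Q + 3Q^2.
At the minimum of AVC, MC = AVC. MC = 210 - 96Q + 9Q^2; setting MC = AVC gives 6Q^2 - 48Q = 0, so Q = 8. min AVC = 18.
The firm shuts down for any P below ¥18.

¥18 per unit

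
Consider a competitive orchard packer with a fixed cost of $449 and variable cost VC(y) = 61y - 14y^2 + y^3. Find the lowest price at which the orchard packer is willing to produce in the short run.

Short-run supply begins at min AVC. From VC = 61y - 14y^2 + y^3, AVC = 61 - 14y + y^2.
dAVC/dy = -14 + 2y = 0 gives y = 7. min AVC = 61 - 14·7 + 7^2 = 12.
So the shutdown price is $12.

$12 per unit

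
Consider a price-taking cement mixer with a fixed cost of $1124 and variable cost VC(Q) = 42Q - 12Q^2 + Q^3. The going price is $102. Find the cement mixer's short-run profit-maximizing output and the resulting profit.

Profit = -$324 at Q = 10

AVC = 42 - 12Q + Q^2; min AVC = $6 at Q = 6. Since P = $102 ≥ min AVC, the firm produces.
With MC = 42 - 24Q + 3Q^2, P = MC on the upward-sloping part at Q* = 10.
TR = 102·10 = 1020. TC = 1124 + 220 = 1344. Profit = 1020 − 1344 = -$324.
By producing, the firm covers all variable cost plus $800 of fixed cost; shutting down would lose the full $1124.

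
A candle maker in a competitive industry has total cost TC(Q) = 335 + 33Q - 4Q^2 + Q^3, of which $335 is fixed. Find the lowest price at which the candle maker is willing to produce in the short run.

Short-run supply begins at min AVC. From VC = 33Q - 4Q^2 + Q^3, AVC = 33 - 4Q + Q^2.
At the minimum of AVC, MC = AVC. MC = 33 - 8Q + 3Q^2; setting MC = AVC gives 2Q^2 - 4Q = 0, so Q = 2. min AVC = 29.
The firm shuts down for any P below $29.

$29 per unit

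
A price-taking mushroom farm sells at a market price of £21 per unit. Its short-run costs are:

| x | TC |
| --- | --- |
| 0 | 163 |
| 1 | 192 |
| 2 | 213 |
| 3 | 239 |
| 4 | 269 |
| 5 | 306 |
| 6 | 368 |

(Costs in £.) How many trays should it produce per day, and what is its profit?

Tabulate TR − TC: x=0: -163; x=1: -171; x=2: -171; x=3: -176; x=4: -185; x=5: -201; x=6: -242.
Profit is highest at x = 0. Equivalently, the lowest AVC in the table is 50/2 ≈ £25 at x = 2, and P = £21 falls below it — price never covers variable cost, so the firm shuts down and loses only its fixed cost.

x = 0 (shut down); profit = -£163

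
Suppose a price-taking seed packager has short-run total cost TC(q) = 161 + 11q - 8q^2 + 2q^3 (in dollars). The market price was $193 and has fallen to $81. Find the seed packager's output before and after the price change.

AVC = 11 - 8q + 2q^2, minimized at q = 2 where min AVC = $3. MC = 11 - 16q + 6q^2.
With P = $193 above the shutdown price, P = MC gives q = 7.
At P = $81 ≥ min AVC, set P = MC: q = 5. The firm stays open but cuts output.

Output falls from 7 to 5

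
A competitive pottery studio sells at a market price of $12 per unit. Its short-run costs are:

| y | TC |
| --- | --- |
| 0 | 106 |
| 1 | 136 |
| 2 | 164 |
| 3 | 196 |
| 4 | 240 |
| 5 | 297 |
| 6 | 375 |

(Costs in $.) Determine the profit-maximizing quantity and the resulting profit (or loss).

y = 0 (shut down); profit = -$106

Tabulate TR − TC: y=0: -106; y=1: -124; y=2: -140; y=3: -160; y=4: -192; y=5: -237; y=6: -303.
Profit is highest at y = 0. Equivalently, the lowest AVC in the table is 58/2 ≈ $29 at y = 2, and P = $12 falls below it — price never covers variable cost, so the firm shuts down and loses only its fixed cost.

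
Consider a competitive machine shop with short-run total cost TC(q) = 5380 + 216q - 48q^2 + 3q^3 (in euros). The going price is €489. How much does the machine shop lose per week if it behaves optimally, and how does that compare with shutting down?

Profit = -€310 at q = 13

AVC = 216 - 48q + 3q^2 has its minimum €24 at q = 8; price €489 clears that bar, so the firm operates.
MC = 216 - 96q + 9q^2. Setting P = MC and taking the root on the rising branch gives q* = 13.
TR = 489·13 = 6357. TC = 5380 + 1287 = 6667. Profit = 6357 − 6667 = -€310.
That loss of €310 beats the €5380 the firm would lose by shutting down; producing recovers €5070 of fixed cost.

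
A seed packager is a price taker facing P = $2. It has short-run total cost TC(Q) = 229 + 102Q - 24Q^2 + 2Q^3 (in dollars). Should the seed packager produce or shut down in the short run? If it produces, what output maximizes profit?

Variable cost is VC = 102Q - 24Q^2 + 2Q^3, so AVC = VC/Q = 102 - 24Q + 2Q^2 and MC = dTC/dQ = 102 - 48Q + 6Q^2.
AVC hits its minimum where MC = AVC, at Q = 6, giving min AVC = 102 - 24·6 + 2·6^2 = $30.
With P < min AVC ($2 < $30), every unit sold adds to the loss.
Best response: produce nothing and absorb the $229 fixed cost.

Shut down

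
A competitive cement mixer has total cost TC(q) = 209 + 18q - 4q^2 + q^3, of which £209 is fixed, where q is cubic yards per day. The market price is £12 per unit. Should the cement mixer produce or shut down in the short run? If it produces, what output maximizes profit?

Shut down

Strip out fixed cost: VC = 18q - 4q^2 + q^3. Then AVC = 18 - 4q + q^2 and MC = 18 - 8q + 3q^2.
AVC is minimized where dAVC/dq = -4 + 2q = 0, at q = 2; min AVC = 18 - 4·2 + 2^2 = £14.
Since P = £12 < min AVC = £14, price fails to cover variable cost at any output.
The firm minimizes its loss by shutting down and losing only its fixed cost of £209.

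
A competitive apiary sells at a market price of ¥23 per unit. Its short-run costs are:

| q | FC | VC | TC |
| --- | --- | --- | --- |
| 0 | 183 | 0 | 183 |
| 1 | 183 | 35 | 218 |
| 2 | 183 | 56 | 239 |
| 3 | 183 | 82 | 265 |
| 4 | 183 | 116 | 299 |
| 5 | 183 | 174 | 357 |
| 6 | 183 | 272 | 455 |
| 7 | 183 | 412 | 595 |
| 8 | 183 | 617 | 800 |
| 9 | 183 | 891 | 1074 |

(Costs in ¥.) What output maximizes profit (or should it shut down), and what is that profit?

q = 0 (shut down); profit = -¥183

Tabulate TR − TC: q=0: -183; q=1: -195; q=2: -193; q=3: -196; q=4: -207; q=5: -242; q=6: -317; q=7: -434; q=8: -616; q=9: -867.
Profit is highest at q = 0. Equivalently, the lowest AVC in the table is 82/3 ≈ ¥27.33 at q = 3, and P = ¥23 falls below it — price never covers variable cost, so the firm shuts down and loses only its fixed cost.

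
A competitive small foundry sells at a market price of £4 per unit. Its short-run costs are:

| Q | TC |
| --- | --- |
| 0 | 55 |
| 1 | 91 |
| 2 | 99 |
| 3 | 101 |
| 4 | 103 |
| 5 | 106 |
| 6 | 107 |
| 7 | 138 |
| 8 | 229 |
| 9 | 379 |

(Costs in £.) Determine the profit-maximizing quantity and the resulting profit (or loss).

Tabulate TR − TC: Q=0: -55; Q=1: -87; Q=2: -91; Q=3: -89; Q=4: -87; Q=5: -86; Q=6: -83; Q=7: -110; Q=8: -197; Q=9: -343.
Profit is highest at Q = 0. Equivalently, the lowest AVC in the table is 52/6 ≈ £8.67 at Q = 6, and P = £4 falls below it — price never covers variable cost, so the firm shuts down and loses only its fixed cost.

Q = 0 (shut down); profit = -£55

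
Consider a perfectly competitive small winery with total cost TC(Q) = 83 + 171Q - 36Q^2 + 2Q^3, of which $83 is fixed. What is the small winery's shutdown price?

Short-run supply begins at min AVC. From VC = 171Q - 36Q^2 + 2Q^3, AVC = 171 - 36Q + 2Q^2.
dAVC/dQ = -36 + 4Q = 0 gives Q = 9. min AVC = 171 - 36·9 + 2·9^2 = 9.
The firm shuts down for any P below $9.

$9 per unit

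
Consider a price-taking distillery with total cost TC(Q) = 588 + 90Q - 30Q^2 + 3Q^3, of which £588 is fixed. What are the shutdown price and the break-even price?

AVC = 90 - 30Q + 3Q^2; minimized at Q = 5, giving min AVC = £15. That is the shutdown price.
ATC = 588/Q + 90 - 30Q + 3Q^2. Setting dATC/dQ = −588/Q^2 − 30 + 6Q = 0 gives Q = 7 (since 6·7^3 − 30·7^2 = 588).
min ATC = 588/7 + 90 − 30·7 + 3·7^2 = £111. That is the break-even price.
Between these two prices the firm operates at a loss; above £111 it earns a profit.

Shutdown price = £15; break-even price = £111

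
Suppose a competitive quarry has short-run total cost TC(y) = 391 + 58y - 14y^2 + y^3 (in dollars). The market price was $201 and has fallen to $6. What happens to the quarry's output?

Output falls from 13 to 0 (the firm shuts down)

AVC = 58 - 14y + y^2, minimized at y = 7 where min AVC = $9. MC = 58 - 28y + 3y^2.
At P = $201 ≥ min AVC, set P = MC on the rising branch: y = 13.
At P = $6 < min AVC = $9, price no longer covers variable cost at any output, so the firm shuts down: y = 0.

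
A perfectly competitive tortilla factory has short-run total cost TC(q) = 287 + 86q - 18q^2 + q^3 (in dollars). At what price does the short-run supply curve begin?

Short-run supply begins at min AVC. From VC = 86q - 18q^2 + q^3, AVC = 86 - 18q + q^2.
At the minimum of AVC, MC = AVC. MC = 86 - 36q + 3q^2; setting MC = AVC gives 2q^2 - 18q = 0, so q = 9. min AVC = 5.
The firm shuts down for any P below $5.

$5 per unit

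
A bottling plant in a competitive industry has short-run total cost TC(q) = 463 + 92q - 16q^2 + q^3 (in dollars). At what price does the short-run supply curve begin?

The firm shuts down when price falls below the minimum of average variable cost. AVC = VC/q = 92 - 16q + q^2.
At the minimum of AVC, MC = AVC. MC = 92 - 32q + 3q^2; setting MC = AVC gives 2q^2 - 16q = 0, so q = 8. min AVC = 28.
The firm shuts down for any P below $28.

$28 per unit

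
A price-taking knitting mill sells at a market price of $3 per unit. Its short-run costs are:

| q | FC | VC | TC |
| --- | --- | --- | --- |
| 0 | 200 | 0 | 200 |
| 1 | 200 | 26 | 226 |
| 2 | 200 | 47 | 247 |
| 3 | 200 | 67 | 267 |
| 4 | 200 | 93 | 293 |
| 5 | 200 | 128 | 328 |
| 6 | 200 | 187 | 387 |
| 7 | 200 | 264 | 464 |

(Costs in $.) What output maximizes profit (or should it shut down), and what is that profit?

q = 0 (shut down); profit = -$200

Profit at each row (π = 3q − TC): q=0: -200; q=1: -223; q=2: -241; q=3: -258; q=4: -281; q=5: -313; q=6: -369; q=7: -443.
Profit is highest at q = 0. Equivalently, the lowest AVC in the table is 67/3 ≈ $22.33 at q = 3, and P = $3 falls below it — price never covers variable cost, so the firm shuts down and loses only its fixed cost.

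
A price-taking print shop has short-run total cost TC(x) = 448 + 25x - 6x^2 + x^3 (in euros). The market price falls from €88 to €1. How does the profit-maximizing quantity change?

MC = 25 - 12x + 3x^2; the shutdown threshold is min AVC = €16 (at x = 3).
With P = €88 above the shutdown price, P = MC gives x = 7.
At P = €1 < min AVC = €16, price no longer covers variable cost at any output, so the firm shuts down: x = 0.

Output falls from 7 to 0 (the firm shuts down)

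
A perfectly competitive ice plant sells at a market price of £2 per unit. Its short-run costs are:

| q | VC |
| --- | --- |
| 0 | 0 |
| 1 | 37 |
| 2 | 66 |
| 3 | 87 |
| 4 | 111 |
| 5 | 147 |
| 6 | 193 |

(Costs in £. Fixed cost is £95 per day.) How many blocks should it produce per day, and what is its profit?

Tabulate TR − TC: q=0: -95; q=1: -130; q=2: -157; q=3: -176; q=4: -198; q=5: -232; q=6: -276.
Profit is highest at q = 0. Equivalently, the lowest AVC in the table is 111/4 ≈ £27.75 at q = 4, and P = £2 falls below it — price never covers variable cost, so the firm shuts down and loses only its fixed cost.

q = 0 (shut down); profit = -£95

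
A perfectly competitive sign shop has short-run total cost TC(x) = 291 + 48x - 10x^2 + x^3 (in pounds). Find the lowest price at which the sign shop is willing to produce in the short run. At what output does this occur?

The firm shuts down when price falls below the minimum of average variable cost. AVC = VC/x = 48 - 10x + x^2.
dAVC/dx = -10 + 2x = 0 gives x = 5. min AVC = 48 - 10·5 + 5^2 = 23.
For P < £23 the firm produces nothing.

£23 per unit, at x = 5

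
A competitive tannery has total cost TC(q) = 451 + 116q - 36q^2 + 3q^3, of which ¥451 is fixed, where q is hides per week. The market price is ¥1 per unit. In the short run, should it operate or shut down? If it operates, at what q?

Variable cost is VC = 116q - 36q^2 + 3q^3, so AVC = VC/q = 116 - 36q + 3q^2 and MC = dTC/dq = 116 - 72q + 9q^2.
AVC is minimized where dAVC/dq = -36 + 6q = 0, at q = 6; min AVC = 116 - 36·6 + 3·6^2 = ¥8.
P = ¥1 lies below min AVC = ¥8; no output level covers variable cost.
Best response: produce nothing and absorb the ¥451 fixed cost.

Shut down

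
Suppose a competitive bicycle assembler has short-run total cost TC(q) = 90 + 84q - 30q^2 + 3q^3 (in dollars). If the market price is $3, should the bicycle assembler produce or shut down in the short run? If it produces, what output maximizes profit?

Variable cost is VC = 84q - 30q^2 + 3q^3, so AVC = VC/q = 84 - 30q + 3q^2 and MC = dTC/dq = 84 - 60q + 9q^2.
AVC is minimized where dAVC/dq = -30 + 6q = 0, at q = 5; min AVC = 84 - 30·5 + 3·5^2 = $9.
Since P = $3 < min AVC = $9, price fails to cover variable cost at any output.
The firm minimizes its loss by shutting down and losing only its fixed cost of $90.

Shut down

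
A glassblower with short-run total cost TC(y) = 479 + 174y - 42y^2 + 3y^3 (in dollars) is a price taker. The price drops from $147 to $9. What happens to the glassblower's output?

Output falls from 9 to 0 (the firm shuts down)

MC = 174 - 84y + 9y^2; the shutdown threshold is min AVC = $27 (at y = 7).
With P = $147 above the shutdown price, P = MC gives y = 9.
At P = $9 < min AVC = $27, price no longer covers variable cost at any output, so the firm shuts down: y = 0.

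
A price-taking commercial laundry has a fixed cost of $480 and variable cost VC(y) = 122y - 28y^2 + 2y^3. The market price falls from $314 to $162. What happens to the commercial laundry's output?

MC = 122 - 56y + 6y^2; the shutdown threshold is min AVC = $24 (at y = 7).
With P = $314 above the shutdown price, P = MC gives y = 12.
At P = $162 ≥ min AVC, set P = MC: y = 10. The firm stays open but cuts output.

Output falls from 12 to 10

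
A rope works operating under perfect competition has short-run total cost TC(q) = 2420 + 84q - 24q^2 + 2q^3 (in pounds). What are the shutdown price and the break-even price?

AVC = 84 - 24q + 2q^2; minimized at q = 6, giving min AVC = £12. That is the shutdown price.
ATC = 2420/q + 84 - 24q + 2q^2. Setting dATC/dq = −2420/q^2 − 24 + 4q = 0 gives q = 11 (since 4·11^3 − 24·11^2 = 2420).
min ATC = 2420/11 + 84 − 24·11 + 2·11^2 = £282. That is the break-even price.
Between these two prices the firm operates at a loss; above £282 it earns a profit.

Shutdown price = £12; break-even price = £282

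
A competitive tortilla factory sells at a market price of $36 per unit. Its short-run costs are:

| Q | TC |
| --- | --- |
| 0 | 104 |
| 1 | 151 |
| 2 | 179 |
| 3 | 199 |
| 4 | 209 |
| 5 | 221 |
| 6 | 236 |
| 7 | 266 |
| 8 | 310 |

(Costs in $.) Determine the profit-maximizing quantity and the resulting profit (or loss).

Tabulate TR − TC: Q=0: -104; Q=1: -115; Q=2: -107; Q=3: -91; Q=4: -65; Q=5: -41; Q=6: -20; Q=7: -14; Q=8: -22.
Profit is maximized at Q = 7. AVC there is 162/7 = $23.14 ≤ P, so producing beats shutting down (which would give -$104).

Q = 7; profit = -$14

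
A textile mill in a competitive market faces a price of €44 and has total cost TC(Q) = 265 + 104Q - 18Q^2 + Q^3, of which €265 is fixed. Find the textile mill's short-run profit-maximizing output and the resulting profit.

AVC = 104 - 18Q + Q^2; min AVC = €23 at Q = 9. Since P = €44 ≥ min AVC, the firm produces.
MC = 104 - 36Q + 3Q^2. Setting P = MC and taking the root on the rising branch gives Q* = 10.
TR = 44·10 = 440. TC = 265 + 240 = 505. Profit = 440 − 505 = -€65.
Shutting down would mean losing the fixed cost of €265, so operating at a loss of €65 is better by €200.

Profit = -€65 at Q = 10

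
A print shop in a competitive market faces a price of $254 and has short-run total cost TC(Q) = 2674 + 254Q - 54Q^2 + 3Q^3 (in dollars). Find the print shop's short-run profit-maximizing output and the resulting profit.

AVC = 254 - 54Q + 3Q^2 has its minimum $11 at Q = 9; price $254 clears that bar, so the firm operates.
With MC = 254 - 108Q + 9Q^2, P = MC on the upward-sloping part at Q* = 12.
TR = 254·12 = 3048. TC = 2674 + 456 = 3130. Profit = 3048 − 3130 = -$82.
That loss of $82 beats the $2674 the firm would lose by shutting down; producing recovers $2592 of fixed cost.

Profit = -$82 at Q = 12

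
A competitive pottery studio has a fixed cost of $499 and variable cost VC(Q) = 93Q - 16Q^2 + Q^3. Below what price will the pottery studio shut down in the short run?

$29 per unit

The shutdown price is the minimum of AVC. VC = 93Q - 16Q^2 + Q^3, so AVC = 93 - 16Q + Q^2.
dAVC/dQ = -16 + 2Q = 0 gives Q = 8. min AVC = 93 - 16·8 + 8^2 = 29.
The firm shuts down for any P below $29.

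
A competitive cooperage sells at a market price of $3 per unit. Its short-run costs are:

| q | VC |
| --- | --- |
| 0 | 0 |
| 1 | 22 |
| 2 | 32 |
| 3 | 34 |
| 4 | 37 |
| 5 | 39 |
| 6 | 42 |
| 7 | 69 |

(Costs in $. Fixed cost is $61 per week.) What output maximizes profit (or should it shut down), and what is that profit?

q = 0 (shut down); profit = -$61

Compute π = P·q − TC at each output: q=0: -61; q=1: -80; q=2: -87; q=3: -86; q=4: -86; q=5: -85; q=6: -85; q=7: -109.
Profit is highest at q = 0. Equivalently, the lowest AVC in the table is 42/6 ≈ $7 at q = 6, and P = $3 falls below it — price never covers variable cost, so the firm shuts down and loses only its fixed cost.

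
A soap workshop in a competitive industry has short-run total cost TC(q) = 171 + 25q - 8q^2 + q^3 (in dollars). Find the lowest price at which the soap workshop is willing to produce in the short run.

Short-run supply begins at min AVC. From VC = 25q - 8q^2 + q^3, AVC = 25 - 8q + q^2.
dAVC/dq = -8 + 2q = 0 gives q = 4. min AVC = 25 - 8·4 + 4^2 = 9.
So the shutdown price is $9.

$9 per unit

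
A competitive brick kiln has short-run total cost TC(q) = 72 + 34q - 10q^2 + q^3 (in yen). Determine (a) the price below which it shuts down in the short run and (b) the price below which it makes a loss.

Shutdown price = ¥9; break-even price = ¥22

Shutdown price = min AVC. AVC = 34 - 10q + q^2, with vertex at q = 5 and minimum ¥9.
ATC = 72/q + 34 - 10q + q^2. Setting dATC/dq = −72/q^2 − 10 + 2q = 0 gives q = 6 (since 2·6^3 − 10·6^2 = 72).
min ATC = 72/6 + 34 − 10·6 + 6^2 = ¥22. That is the break-even price.
Between these two prices the firm operates at a loss; above ¥22 it earns a profit.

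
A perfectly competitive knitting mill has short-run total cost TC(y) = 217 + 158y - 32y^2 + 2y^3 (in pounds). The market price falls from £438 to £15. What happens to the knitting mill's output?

Output falls from 14 to 0 (the firm shuts down)

AVC = 158 - 32y + 2y^2, minimized at y = 8 where min AVC = £30. MC = 158 - 64y + 6y^2.
With P = £438 above the shutdown price, P = MC gives y = 14.
At P = £15 < min AVC = £30, price no longer covers variable cost at any output, so the firm shuts down: y = 0.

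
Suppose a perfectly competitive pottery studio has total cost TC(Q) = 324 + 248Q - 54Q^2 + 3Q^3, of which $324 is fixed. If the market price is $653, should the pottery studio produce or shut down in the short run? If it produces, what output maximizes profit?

Produce at Q = 15

Variable cost is VC = 248Q - 54Q^2 + 3Q^3, so AVC = VC/Q = 248 - 54Q + 3Q^2 and MC = dTC/dQ = 248 - 108Q + 9Q^2.
AVC is minimized where dAVC/dQ = -54 + 6Q = 0, at Q = 9; min AVC = 248 - 54·9 + 3·9^2 = $5.
Since P = $653 ≥ min AVC = $5, price covers variable cost and the firm should produce.
Solving P = MC: -405 - 108Q + 9Q^2 = 0 ⇒ Q = -3 or 15. On the upward-sloping branch, Q* = 15.
Check: AVC at Q = 15 is $113 ≤ P, so revenue covers variable cost.
Profit = P·Q − TC = 653·15 − 2019 = $7776.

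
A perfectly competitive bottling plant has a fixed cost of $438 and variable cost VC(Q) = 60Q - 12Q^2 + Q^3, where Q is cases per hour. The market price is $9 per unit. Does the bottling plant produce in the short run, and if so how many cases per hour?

Variable cost is VC = 60Q - 12Q^2 + Q^3, so AVC = VC/Q = 60 - 12Q + Q^2 and MC = dTC/dQ = 60 - 24Q + 3Q^2.
AVC hits its minimum where MC = AVC, at Q = 6, giving min AVC = 60 - 12·6 + 6^2 = $24.
With P < min AVC ($9 < $24), every unit sold adds to the loss.
Best response: produce nothing and absorb the $438 fixed cost.

Shut down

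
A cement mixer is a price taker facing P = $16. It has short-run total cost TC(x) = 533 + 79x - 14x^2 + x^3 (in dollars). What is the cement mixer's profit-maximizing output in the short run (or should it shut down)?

Shut down

Strip out fixed cost: VC = 79x - 14x^2 + x^3. Then AVC = 79 - 14x + x^2 and MC = 79 - 28x + 3x^2.
AVC hits its minimum where MC = AVC, at x = 7, giving min AVC = 79 - 14·7 + 7^2 = $30.
P = $16 lies below min AVC = $30; no output level covers variable cost.
The firm minimizes its loss by shutting down and losing only its fixed cost of $533.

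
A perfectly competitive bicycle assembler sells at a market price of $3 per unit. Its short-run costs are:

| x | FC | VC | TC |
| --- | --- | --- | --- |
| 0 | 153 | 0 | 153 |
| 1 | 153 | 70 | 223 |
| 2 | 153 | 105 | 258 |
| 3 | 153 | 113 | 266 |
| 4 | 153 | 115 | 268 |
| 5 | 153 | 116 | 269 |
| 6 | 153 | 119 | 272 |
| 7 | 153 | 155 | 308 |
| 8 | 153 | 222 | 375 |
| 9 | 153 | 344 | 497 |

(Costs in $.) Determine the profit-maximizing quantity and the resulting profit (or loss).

x = 0 (shut down); profit = -$153

Profit at each row (π = 3x − TC): x=0: -153; x=1: -220; x=2: -252; x=3: -257; x=4: -256; x=5: -254; x=6: -254; x=7: -287; x=8: -351; x=9: -470.
Profit is highest at x = 0. Equivalently, the lowest AVC in the table is 119/6 ≈ $19.83 at x = 6, and P = $3 falls below it — price never covers variable cost, so the firm shuts down and loses only its fixed cost.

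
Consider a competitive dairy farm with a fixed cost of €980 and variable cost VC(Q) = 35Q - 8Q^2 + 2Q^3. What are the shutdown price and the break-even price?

Shutdown price = €27; break-even price = €217

Shutdown price = min AVC. AVC = 35 - 8Q + 2Q^2, with vertex at Q = 2 and minimum €27.
ATC = 980/Q + 35 - 8Q + 2Q^2. Setting dATC/dQ = −980/Q^2 − 8 + 4Q = 0 gives Q = 7 (since 4·7^3 − 8·7^2 = 980).
min ATC = 980/7 + 35 − 8·7 + 2·7^2 = €217. That is the break-even price.
Between these two prices the firm operates at a loss; above €217 it earns a profit.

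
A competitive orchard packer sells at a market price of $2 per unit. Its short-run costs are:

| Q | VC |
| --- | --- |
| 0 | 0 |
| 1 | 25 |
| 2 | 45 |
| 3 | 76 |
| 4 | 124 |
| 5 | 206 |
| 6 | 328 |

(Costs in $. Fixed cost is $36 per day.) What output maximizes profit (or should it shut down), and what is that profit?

Q = 0 (shut down); profit = -$36

Profit at each row (π = 2Q − TC): Q=0: -36; Q=1: -59; Q=2: -77; Q=3: -106; Q=4: -152; Q=5: -232; Q=6: -352.
Profit is highest at Q = 0. Equivalently, the lowest AVC in the table is 45/2 ≈ $22.50 at Q = 2, and P = $2 falls below it — price never covers variable cost, so the firm shuts down and loses only its fixed cost.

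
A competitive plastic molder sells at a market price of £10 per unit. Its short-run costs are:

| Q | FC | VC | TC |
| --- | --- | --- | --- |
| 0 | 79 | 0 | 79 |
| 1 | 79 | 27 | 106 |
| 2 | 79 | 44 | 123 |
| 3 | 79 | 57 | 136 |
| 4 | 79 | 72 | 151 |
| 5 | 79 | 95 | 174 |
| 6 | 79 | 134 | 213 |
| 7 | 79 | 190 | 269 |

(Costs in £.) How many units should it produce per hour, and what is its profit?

Q = 0 (shut down); profit = -£79

Profit at each row (π = 10Q − TC): Q=0: -79; Q=1: -96; Q=2: -103; Q=3: -106; Q=4: -111; Q=5: -124; Q=6: -153; Q=7: -199.
Profit is highest at Q = 0. Equivalently, the lowest AVC in the table is 72/4 ≈ £18 at Q = 4, and P = £10 falls below it — price never covers variable cost, so the firm shuts down and loses only its fixed cost.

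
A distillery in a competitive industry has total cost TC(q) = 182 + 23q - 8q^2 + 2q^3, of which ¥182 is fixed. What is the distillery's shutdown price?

¥15 per unit

The shutdown price is the minimum of AVC. VC = 23q - 8q^2 + 2q^3, so AVC = 23 - 8q + 2q^2.
At the minimum of AVC, MC = AVC. MC = 23 - 16q + 6q^2; setting MC = AVC gives 4q^2 - 8q = 0, so q = 2. min AVC = 15.
For P < ¥15 the firm produces nothing.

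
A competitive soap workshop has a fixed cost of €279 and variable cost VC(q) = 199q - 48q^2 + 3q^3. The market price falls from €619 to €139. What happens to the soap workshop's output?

Output falls from 14 to 10

MC = 199 - 96q + 9q^2; the shutdown threshold is min AVC = €7 (at q = 8).
With P = €619 above the shutdown price, P = MC gives q = 14.
At P = €139 ≥ min AVC, set P = MC: q = 10. The firm stays open but cuts output.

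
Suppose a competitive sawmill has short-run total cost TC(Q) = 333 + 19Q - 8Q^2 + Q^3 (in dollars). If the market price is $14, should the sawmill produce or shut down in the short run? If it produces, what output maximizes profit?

Variable cost is VC = 19Q - 8Q^2 + Q^3, so AVC = VC/Q = 19 - 8Q + Q^2 and MC = dTC/dQ = 19 - 16Q + 3Q^2.
The AVC parabola has its vertex at Q = 8/2 = 4, where AVC = 19 - 8·4 + 4^2 = $3.
Because $14 ≥ $3, revenue can cover variable cost; the firm operates.
Set P = MC: 14 = 19 - 16Q + 3Q^2 → 5 - 16Q + 3Q^2 = 0. The roots are Q = 1/3 and Q = 5; the profit-maximizing output is on the rising part of MC, so Q* = 5.
Check: AVC at Q = 5 is $4 ≤ P, so revenue covers variable cost.
Profit = P·Q − TC = 14·5 − 353 = -$283, a loss, but smaller than the $333 fixed cost the firm would lose by shutting down.

Produce at Q = 5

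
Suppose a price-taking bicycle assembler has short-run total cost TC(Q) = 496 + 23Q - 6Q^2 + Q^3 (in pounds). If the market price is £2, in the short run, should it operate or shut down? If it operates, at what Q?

Variable cost is VC = 23Q - 6Q^2 + Q^3, so AVC = VC/Q = 23 - 6Q + Q^2 and MC = dTC/dQ = 23 - 12Q + 3Q^2.
The AVC parabola has its vertex at Q = 6/2 = 3, where AVC = 23 - 6·3 + 3^2 = £14.
With P < min AVC (£2 < £14), every unit sold adds to the loss.
Best response: produce nothing and absorb the £496 fixed cost.

Shut down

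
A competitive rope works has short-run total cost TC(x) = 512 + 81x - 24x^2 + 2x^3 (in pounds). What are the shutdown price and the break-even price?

Shutdown price = £9; break-even price = £81

AVC = 81 - 24x + 2x^2; minimized at x = 6, giving min AVC = £9. That is the shutdown price.
ATC = 512/x + 81 - 24x + 2x^2. Setting dATC/dx = −512/x^2 − 24 + 4x = 0 gives x = 8 (since 4·8^3 − 24·8^2 = 512).
min ATC = 512/8 + 81 − 24·8 + 2·8^2 = £81. That is the break-even price.
For £9 ≤ P < £81 the firm produces at a loss; below £9 it shuts down.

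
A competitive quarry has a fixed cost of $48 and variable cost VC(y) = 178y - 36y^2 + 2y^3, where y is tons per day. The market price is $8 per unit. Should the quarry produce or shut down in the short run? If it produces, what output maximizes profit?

Shut down

From TC, MC = TC'(y) = 178 - 72y + 6y^2 and AVC = VC/y = 178 - 36y + 2y^2.
AVC hits its minimum where MC = AVC, at y = 9, giving min AVC = 178 - 36·9 + 2·9^2 = $16.
Since P = $8 < min AVC = $16, price fails to cover variable cost at any output.
Shutting down limits the loss to fixed cost, $48.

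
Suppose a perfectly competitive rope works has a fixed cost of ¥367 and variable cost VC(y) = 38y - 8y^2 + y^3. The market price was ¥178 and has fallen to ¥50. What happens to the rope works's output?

Output falls from 10 to 6

MC = 38 - 16y + 3y^2; the shutdown threshold is min AVC = ¥22 (at y = 4).
With P = ¥178 above the shutdown price, P = MC gives y = 10.
At P = ¥50 ≥ min AVC, set P = MC: y = 6. The firm stays open but cuts output.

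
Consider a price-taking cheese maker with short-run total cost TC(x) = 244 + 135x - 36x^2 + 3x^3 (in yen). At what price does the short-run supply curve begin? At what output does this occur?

The shutdown price is the minimum of AVC. VC = 135x - 36x^2 + 3x^3, so AVC = 135 - 36x + 3x^2.
dAVC/dx = -36 + 6x = 0 gives x = 6. min AVC = 135 - 36·6 + 3·6^2 = 27.
So the shutdown price is ¥27.

¥27 per unit, at x = 6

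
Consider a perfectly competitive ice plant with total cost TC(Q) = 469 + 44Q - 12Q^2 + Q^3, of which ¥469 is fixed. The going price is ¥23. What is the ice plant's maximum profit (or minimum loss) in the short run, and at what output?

AVC = 44 - 12Q + Q^2; min AVC = ¥8 at Q = 6. Since P = ¥23 ≥ min AVC, the firm produces.
MC = 44 - 24Q + 3Q^2. Setting P = MC and taking the root on the rising branch gives Q* = 7.
TR = 23·7 = 161. TC = 469 + 63 = 532. Profit = 161 − 532 = -¥371.
That loss of ¥371 beats the ¥469 the firm would lose by shutting down; producing recovers ¥98 of fixed cost.

Profit = -¥371 at Q = 7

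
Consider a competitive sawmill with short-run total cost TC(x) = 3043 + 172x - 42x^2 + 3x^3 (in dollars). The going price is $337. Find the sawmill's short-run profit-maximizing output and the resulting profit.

Profit = -$139 at x = 11

AVC = 172 - 42x + 3x^2; min AVC = $25 at x = 7. Since P = $337 ≥ min AVC, the firm produces.
MC = 172 - 84x + 9x^2. Setting P = MC and taking the root on the rising branch gives x* = 11.
TR = 337·11 = 3707. TC = 3043 + 803 = 3846. Profit = 3707 − 3846 = -$139.
By producing, the firm covers all variable cost plus $2904 of fixed cost; shutting down would lose the full $3043.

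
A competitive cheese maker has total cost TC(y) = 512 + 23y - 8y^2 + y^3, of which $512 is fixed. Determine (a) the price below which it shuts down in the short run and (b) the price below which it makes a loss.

Shutdown price = min AVC. AVC = 23 - 8y + y^2, with vertex at y = 4 and minimum $7.
ATC = 512/y + 23 - 8y + y^2. Setting dATC/dy = −512/y^2 − 8 + 2y = 0 gives y = 8 (since 2·8^3 − 8·8^2 = 512).
min ATC = 512/8 + 23 − 8·8 + 8^2 = $87. That is the break-even price.
Between these two prices the firm operates at a loss; above $87 it earns a profit.

Shutdown price = $7; break-even price = $87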